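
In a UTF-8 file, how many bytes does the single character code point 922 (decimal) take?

U+039A = 0x39A. UTF-8 uses 1 byte below 0x80, 2 below 0x800, 3 below 0x10000, 4 up to 0x10FFFF. 0x39A is in U+0080–U+07FF → 2 bytes.

2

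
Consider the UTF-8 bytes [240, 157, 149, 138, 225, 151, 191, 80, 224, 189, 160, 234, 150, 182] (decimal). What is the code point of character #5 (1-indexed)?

Offset 0: leading byte 0xF0 = 11110000 → 4-byte char #1 = F0 9D 95 8A.
Offset 4: leading byte 0xE1 = 11100001 → 3-byte char #2 = E1 97 BF.
Offset 7: leading byte 0x50 = 01010000 → 1-byte char #3 = 50.
Offset 8: leading byte 0xE0 = 11100000 → 3-byte char #4 = E0 BD A0.
Offset 11: leading byte 0xEA = 11101010 → 3-byte char #5 = EA 96 B6.
Leading byte 0xEA = 11101010 matches 1110xxxx → 3-byte sequence.
Byte 1: 0xEA = 11101010, payload 1010 (4 bits).
Byte 2: 0x96 = 10010110 (10xxxxxx ✓), payload 010110.
Byte 3: 0xB6 = 10110110 (10xxxxxx ✓), payload 110110.
Concatenate: 1010010110110110 = 0xA5B6 (16 bits → U+A5B6).

U+A5B6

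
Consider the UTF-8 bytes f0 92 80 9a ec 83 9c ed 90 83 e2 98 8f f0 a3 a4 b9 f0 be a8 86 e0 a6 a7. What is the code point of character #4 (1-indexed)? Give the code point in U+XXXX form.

Offset 0: leading byte 0xF0 = 11110000 → 4-byte char #1 = F0 92 80 9A.
Offset 4: leading byte 0xEC = 11101100 → 3-byte char #2 = EC 83 9C.
Offset 7: leading byte 0xED = 11101101 → 3-byte char #3 = ED 90 83.
Offset 10: leading byte 0xE2 = 11100010 → 3-byte char #4 = E2 98 8F.
Leading byte 0xE2 = 11100010 matches 1110xxxx → 3-byte sequence.
Byte 1: 0xE2 = 11100010, payload 0010 (4 bits).
Byte 2: 0x98 = 10011000 (10xxxxxx ✓), payload 011000.
Byte 3: 0x8F = 10001111 (10xxxxxx ✓), payload 001111.
Concatenate: 0010011000001111 = 0x260F (16 bits → U+260F).

U+260F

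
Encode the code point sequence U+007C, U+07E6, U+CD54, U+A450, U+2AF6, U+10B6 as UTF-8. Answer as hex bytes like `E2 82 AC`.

7C DF A6 EC B5 94 EA 91 90 E2 AB B6 E1 82 B6

U+007C: 1-byte form → 7C.
U+07E6: 2-byte form → DF A6.
U+CD54: 3-byte form → EC B5 94.
U+A450: 3-byte form → EA 91 90.
U+2AF6: 3-byte form → E2 AB B6.
U+10B6: 3-byte form → E1 82 B6.
Concatenated (15 bytes): 7C DF A6 EC B5 94 EA 91 90 E2 AB B6 E1 82 B6.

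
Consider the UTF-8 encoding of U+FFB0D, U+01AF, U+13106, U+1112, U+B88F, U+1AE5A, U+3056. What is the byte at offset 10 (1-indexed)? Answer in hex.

0x86

1-indexed offset 10 is 0-indexed offset 9.
U+FFB0D → 4-byte form F3 BF AC 8D at offsets 0–3.
U+01AF → 2-byte form C6 AF at offsets 4–5.
U+13106 → 4-byte form F0 93 84 86 at offsets 6–9.
Offset 9 falls in char 3's range; it's byte 4 of F0 93 84 86 = 0x86.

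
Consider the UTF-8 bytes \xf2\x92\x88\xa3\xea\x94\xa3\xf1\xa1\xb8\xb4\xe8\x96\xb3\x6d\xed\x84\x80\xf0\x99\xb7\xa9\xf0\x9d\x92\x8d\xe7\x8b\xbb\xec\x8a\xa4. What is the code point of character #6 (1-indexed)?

U+D100

Offset 0: leading byte 0xF2 = 11110010 → 4-byte char #1 = F2 92 88 A3.
Offset 4: leading byte 0xEA = 11101010 → 3-byte char #2 = EA 94 A3.
Offset 7: leading byte 0xF1 = 11110001 → 4-byte char #3 = F1 A1 B8 B4.
Offset 11: leading byte 0xE8 = 11101000 → 3-byte char #4 = E8 96 B3.
Offset 14: leading byte 0x6D = 01101101 → 1-byte char #5 = 6D.
Offset 15: leading byte 0xED = 11101101 → 3-byte char #6 = ED 84 80.
Leading byte 0xED = 11101101 matches 1110xxxx → 3-byte sequence.
Byte 1: 0xED = 11101101, payload 1101 (4 bits).
Byte 2: 0x84 = 10000100 (10xxxxxx ✓), payload 000100.
Byte 3: 0x80 = 10000000 (10xxxxxx ✓), payload 000000.
Concatenate: 1101000100000000 = 0xD100 (16 bits → U+D100).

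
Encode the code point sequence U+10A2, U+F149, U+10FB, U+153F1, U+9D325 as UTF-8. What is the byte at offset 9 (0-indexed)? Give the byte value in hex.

U+10A2 → 3-byte form E1 82 A2 at offsets 0–2.
U+F149 → 3-byte form EF 85 89 at offsets 3–5.
U+10FB → 3-byte form E1 83 BB at offsets 6–8.
U+153F1 → 4-byte form F0 95 8F B1 at offsets 9–12.
Offset 9 falls in char 4's range; it's byte 1 of F0 95 8F B1 = 0xF0.

0xF0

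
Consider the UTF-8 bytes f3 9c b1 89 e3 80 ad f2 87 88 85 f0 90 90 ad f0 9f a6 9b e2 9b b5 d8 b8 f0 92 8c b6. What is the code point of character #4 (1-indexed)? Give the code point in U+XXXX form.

Offset 0: leading byte 0xF3 = 11110011 → 4-byte char #1 = F3 9C B1 89.
Offset 4: leading byte 0xE3 = 11100011 → 3-byte char #2 = E3 80 AD.
Offset 7: leading byte 0xF2 = 11110010 → 4-byte char #3 = F2 87 88 85.
Offset 11: leading byte 0xF0 = 11110000 → 4-byte char #4 = F0 90 90 AD.
Leading byte 0xF0 = 11110000 matches 11110xxx → 4-byte sequence.
Byte 1: 0xF0 = 11110000, payload 000 (3 bits).
Byte 2: 0x90 = 10010000 (10xxxxxx ✓), payload 010000.
Byte 3: 0x90 = 10010000 (10xxxxxx ✓), payload 010000.
Byte 4: 0xAD = 10101101 (10xxxxxx ✓), payload 101101.
Concatenate: 000010000010000101101 = 0x1042D (21 bits → U+1042D).

U+1042D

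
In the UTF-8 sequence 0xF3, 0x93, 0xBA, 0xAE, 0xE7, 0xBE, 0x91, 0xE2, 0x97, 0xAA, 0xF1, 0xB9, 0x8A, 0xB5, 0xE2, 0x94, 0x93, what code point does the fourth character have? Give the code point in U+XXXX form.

Offset 0: leading byte 0xF3 = 11110011 → 4-byte char #1 = F3 93 BA AE.
Offset 4: leading byte 0xE7 = 11100111 → 3-byte char #2 = E7 BE 91.
Offset 7: leading byte 0xE2 = 11100010 → 3-byte char #3 = E2 97 AA.
Offset 10: leading byte 0xF1 = 11110001 → 4-byte char #4 = F1 B9 8A B5.
Leading byte 0xF1 = 11110001 matches 11110xxx → 4-byte sequence.
Byte 1: 0xF1 = 11110001, payload 001 (3 bits).
Byte 2: 0xB9 = 10111001 (10xxxxxx ✓), payload 111001.
Byte 3: 0x8A = 10001010 (10xxxxxx ✓), payload 001010.
Byte 4: 0xB5 = 10110101 (10xxxxxx ✓), payload 110101.
Concatenate: 001111001001010110101 = 0x792B5 (21 bits → U+792B5).

U+792B5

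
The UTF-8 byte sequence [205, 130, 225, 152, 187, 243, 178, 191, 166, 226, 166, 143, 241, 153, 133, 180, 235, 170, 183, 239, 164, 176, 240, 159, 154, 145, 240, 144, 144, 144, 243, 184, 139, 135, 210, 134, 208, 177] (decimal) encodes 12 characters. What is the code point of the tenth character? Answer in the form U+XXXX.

U+F82C7

Offset 0: leading byte 0xCD = 11001101 → 2-byte char #1 = CD 82.
Offset 2: leading byte 0xE1 = 11100001 → 3-byte char #2 = E1 98 BB.
Offset 5: leading byte 0xF3 = 11110011 → 4-byte char #3 = F3 B2 BF A6.
Offset 9: leading byte 0xE2 = 11100010 → 3-byte char #4 = E2 A6 8F.
Offset 12: leading byte 0xF1 = 11110001 → 4-byte char #5 = F1 99 85 B4.
Offset 16: leading byte 0xEB = 11101011 → 3-byte char #6 = EB AA B7.
Offset 19: leading byte 0xEF = 11101111 → 3-byte char #7 = EF A4 B0.
Offset 22: leading byte 0xF0 = 11110000 → 4-byte char #8 = F0 9F 9A 91.
Offset 26: leading byte 0xF0 = 11110000 → 4-byte char #9 = F0 90 90 90.
Offset 30: leading byte 0xF3 = 11110011 → 4-byte char #10 = F3 B8 8B 87.
Leading byte 0xF3 = 11110011 matches 11110xxx → 4-byte sequence.
Byte 1: 0xF3 = 11110011, payload 011 (3 bits).
Byte 2: 0xB8 = 10111000 (10xxxxxx ✓), payload 111000.
Byte 3: 0x8B = 10001011 (10xxxxxx ✓), payload 001011.
Byte 4: 0x87 = 10000111 (10xxxxxx ✓), payload 000111.
Concatenate: 011111000001011000111 = 0xF82C7 (21 bits → U+F82C7).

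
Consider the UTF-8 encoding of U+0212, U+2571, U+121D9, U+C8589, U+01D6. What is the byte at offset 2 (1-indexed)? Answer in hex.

1-indexed offset 2 is 0-indexed offset 1.
U+0212 → 2-byte form C8 92 at offsets 0–1.
Offset 1 falls in char 1's range; it's byte 2 of C8 92 = 0x92.

0x92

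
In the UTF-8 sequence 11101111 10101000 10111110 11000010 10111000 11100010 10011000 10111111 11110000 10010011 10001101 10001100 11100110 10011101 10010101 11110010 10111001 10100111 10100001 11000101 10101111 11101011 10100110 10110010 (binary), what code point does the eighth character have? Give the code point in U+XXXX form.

U+B9B2

Offset 0: leading byte 0xEF = 11101111 → 3-byte char #1 = EF A8 BE.
Offset 3: leading byte 0xC2 = 11000010 → 2-byte char #2 = C2 B8.
Offset 5: leading byte 0xE2 = 11100010 → 3-byte char #3 = E2 98 BF.
Offset 8: leading byte 0xF0 = 11110000 → 4-byte char #4 = F0 93 8D 8C.
Offset 12: leading byte 0xE6 = 11100110 → 3-byte char #5 = E6 9D 95.
Offset 15: leading byte 0xF2 = 11110010 → 4-byte char #6 = F2 B9 A7 A1.
Offset 19: leading byte 0xC5 = 11000101 → 2-byte char #7 = C5 AF.
Offset 21: leading byte 0xEB = 11101011 → 3-byte char #8 = EB A6 B2.
Leading byte 0xEB = 11101011 matches 1110xxxx → 3-byte sequence.
Byte 1: 0xEB = 11101011, payload 1011 (4 bits).
Byte 2: 0xA6 = 10100110 (10xxxxxx ✓), payload 100110.
Byte 3: 0xB2 = 10110010 (10xxxxxx ✓), payload 110010.
Concatenate: 1011100110110010 = 0xB9B2 (16 bits → U+B9B2).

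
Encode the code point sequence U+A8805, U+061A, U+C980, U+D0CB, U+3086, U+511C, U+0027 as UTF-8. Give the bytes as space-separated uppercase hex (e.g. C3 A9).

F2 A8 A0 85 D8 9A EC A6 80 ED 83 8B E3 82 86 E5 84 9C 27

U+A8805: 4-byte form → F2 A8 A0 85.
U+061A: 2-byte form → D8 9A.
U+C980: 3-byte form → EC A6 80.
U+D0CB: 3-byte form → ED 83 8B.
U+3086: 3-byte form → E3 82 86.
U+511C: 3-byte form → E5 84 9C.
U+0027: 1-byte form → 27.
Concatenated (19 bytes): F2 A8 A0 85 D8 9A EC A6 80 ED 83 8B E3 82 86 E5 84 9C 27.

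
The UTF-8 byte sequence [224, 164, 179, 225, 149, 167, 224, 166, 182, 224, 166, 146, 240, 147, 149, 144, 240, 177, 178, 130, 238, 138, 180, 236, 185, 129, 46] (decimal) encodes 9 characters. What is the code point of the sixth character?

Offset 0: leading byte 0xE0 = 11100000 → 3-byte char #1 = E0 A4 B3.
Offset 3: leading byte 0xE1 = 11100001 → 3-byte char #2 = E1 95 A7.
Offset 6: leading byte 0xE0 = 11100000 → 3-byte char #3 = E0 A6 B6.
Offset 9: leading byte 0xE0 = 11100000 → 3-byte char #4 = E0 A6 92.
Offset 12: leading byte 0xF0 = 11110000 → 4-byte char #5 = F0 93 95 90.
Offset 16: leading byte 0xF0 = 11110000 → 4-byte char #6 = F0 B1 B2 82.
Leading byte 0xF0 = 11110000 matches 11110xxx → 4-byte sequence.
Byte 1: 0xF0 = 11110000, payload 000 (3 bits).
Byte 2: 0xB1 = 10110001 (10xxxxxx ✓), payload 110001.
Byte 3: 0xB2 = 10110010 (10xxxxxx ✓), payload 110010.
Byte 4: 0x82 = 10000010 (10xxxxxx ✓), payload 000010.
Concatenate: 000110001110010000010 = 0x31C82 (21 bits → U+31C82).

U+31C82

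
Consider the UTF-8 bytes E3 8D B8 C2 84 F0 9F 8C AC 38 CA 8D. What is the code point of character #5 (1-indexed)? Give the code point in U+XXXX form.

U+028D

Offset 0: leading byte 0xE3 = 11100011 → 3-byte char #1 = E3 8D B8.
Offset 3: leading byte 0xC2 = 11000010 → 2-byte char #2 = C2 84.
Offset 5: leading byte 0xF0 = 11110000 → 4-byte char #3 = F0 9F 8C AC.
Offset 9: leading byte 0x38 = 00111000 → 1-byte char #4 = 38.
Offset 10: leading byte 0xCA = 11001010 → 2-byte char #5 = CA 8D.
Leading byte 0xCA = 11001010 matches 110xxxxx → 2-byte sequence.
Byte 1: 0xCA = 11001010, payload 01010 (5 bits).
Byte 2: 0x8D = 10001101 (10xxxxxx ✓), payload 001101.
Concatenate: 01010001101 = 0x28D (11 bits → U+028D).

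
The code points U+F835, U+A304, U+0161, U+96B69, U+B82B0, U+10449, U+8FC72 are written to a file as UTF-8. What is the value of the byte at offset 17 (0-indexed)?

0x90

U+F835 → 3-byte form EF A0 B5 at offsets 0–2.
U+A304 → 3-byte form EA 8C 84 at offsets 3–5.
U+0161 → 2-byte form C5 A1 at offsets 6–7.
U+96B69 → 4-byte form F2 96 AD A9 at offsets 8–11.
U+B82B0 → 4-byte form F2 B8 8A B0 at offsets 12–15.
U+10449 → 4-byte form F0 90 91 89 at offsets 16–19.
Offset 17 falls in char 6's range; it's byte 2 of F0 90 91 89 = 0x90.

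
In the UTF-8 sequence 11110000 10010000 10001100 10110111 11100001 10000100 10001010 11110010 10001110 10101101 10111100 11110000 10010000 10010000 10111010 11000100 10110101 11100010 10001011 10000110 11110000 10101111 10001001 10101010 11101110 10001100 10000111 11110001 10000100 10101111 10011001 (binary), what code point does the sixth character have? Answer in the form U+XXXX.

U+22C6

Offset 0: leading byte 0xF0 = 11110000 → 4-byte char #1 = F0 90 8C B7.
Offset 4: leading byte 0xE1 = 11100001 → 3-byte char #2 = E1 84 8A.
Offset 7: leading byte 0xF2 = 11110010 → 4-byte char #3 = F2 8E AD BC.
Offset 11: leading byte 0xF0 = 11110000 → 4-byte char #4 = F0 90 90 BA.
Offset 15: leading byte 0xC4 = 11000100 → 2-byte char #5 = C4 B5.
Offset 17: leading byte 0xE2 = 11100010 → 3-byte char #6 = E2 8B 86.
Leading byte 0xE2 = 11100010 matches 1110xxxx → 3-byte sequence.
Byte 1: 0xE2 = 11100010, payload 0010 (4 bits).
Byte 2: 0x8B = 10001011 (10xxxxxx ✓), payload 001011.
Byte 3: 0x86 = 10000110 (10xxxxxx ✓), payload 000110.
Concatenate: 0010001011000110 = 0x22C6 (16 bits → U+22C6).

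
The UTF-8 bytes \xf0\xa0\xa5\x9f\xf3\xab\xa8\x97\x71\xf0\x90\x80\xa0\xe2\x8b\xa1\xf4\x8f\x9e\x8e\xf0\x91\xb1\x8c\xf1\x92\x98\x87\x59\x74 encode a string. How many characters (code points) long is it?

10

Byte at offset 0: 0xF0 = 11110000 → 4-byte char (#1). Advance 4.
Byte at offset 4: 0xF3 = 11110011 → 4-byte char (#2). Advance 4.
Byte at offset 8: 0x71 = 01110001 → 1-byte char (#3). Advance 1.
Byte at offset 9: 0xF0 = 11110000 → 4-byte char (#4). Advance 4.
Byte at offset 13: 0xE2 = 11100010 → 3-byte char (#5). Advance 3.
Byte at offset 16: 0xF4 = 11110100 → 4-byte char (#6). Advance 4.
Byte at offset 20: 0xF0 = 11110000 → 4-byte char (#7). Advance 4.
Byte at offset 24: 0xF1 = 11110001 → 4-byte char (#8). Advance 4.
Byte at offset 28: 0x59 = 01011001 → 1-byte char (#9). Advance 1.
Byte at offset 29: 0x74 = 01110100 → 1-byte char (#10). Advance 1.
Reached end at offset 30 after 10 code points.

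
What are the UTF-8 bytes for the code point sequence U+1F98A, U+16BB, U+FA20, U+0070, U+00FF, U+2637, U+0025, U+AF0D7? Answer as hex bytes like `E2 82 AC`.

F0 9F A6 8A E1 9A BB EF A8 A0 70 C3 BF E2 98 B7 25 F2 AF 83 97

U+1F98A: 4-byte form → F0 9F A6 8A.
U+16BB: 3-byte form → E1 9A BB.
U+FA20: 3-byte form → EF A8 A0.
U+0070: 1-byte form → 70.
U+00FF: 2-byte form → C3 BF.
U+2637: 3-byte form → E2 98 B7.
U+0025: 1-byte form → 25.
U+AF0D7: 4-byte form → F2 AF 83 97.
Concatenated (21 bytes): F0 9F A6 8A E1 9A BB EF A8 A0 70 C3 BF E2 98 B7 25 F2 AF 83 97.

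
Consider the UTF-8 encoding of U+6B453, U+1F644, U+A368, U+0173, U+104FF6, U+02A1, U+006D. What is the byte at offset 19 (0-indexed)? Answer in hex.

U+6B453 → 4-byte form F1 AB 91 93 at offsets 0–3.
U+1F644 → 4-byte form F0 9F 99 84 at offsets 4–7.
U+A368 → 3-byte form EA 8D A8 at offsets 8–10.
U+0173 → 2-byte form C5 B3 at offsets 11–12.
U+104FF6 → 4-byte form F4 84 BF B6 at offsets 13–16.
U+02A1 → 2-byte form CA A1 at offsets 17–18.
U+006D → 1-byte form 6D at offsets 19–19.
Offset 19 falls in char 7's range; it's byte 1 of 6D = 0x6D.

0x6D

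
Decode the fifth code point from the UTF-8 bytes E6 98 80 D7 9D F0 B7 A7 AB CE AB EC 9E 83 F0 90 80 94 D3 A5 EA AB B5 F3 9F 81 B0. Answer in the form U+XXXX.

Offset 0: leading byte 0xE6 = 11100110 → 3-byte char #1 = E6 98 80.
Offset 3: leading byte 0xD7 = 11010111 → 2-byte char #2 = D7 9D.
Offset 5: leading byte 0xF0 = 11110000 → 4-byte char #3 = F0 B7 A7 AB.
Offset 9: leading byte 0xCE = 11001110 → 2-byte char #4 = CE AB.
Offset 11: leading byte 0xEC = 11101100 → 3-byte char #5 = EC 9E 83.
Leading byte 0xEC = 11101100 matches 1110xxxx → 3-byte sequence.
Byte 1: 0xEC = 11101100, payload 1100 (4 bits).
Byte 2: 0x9E = 10011110 (10xxxxxx ✓), payload 011110.
Byte 3: 0x83 = 10000011 (10xxxxxx ✓), payload 000011.
Concatenate: 1100011110000011 = 0xC783 (16 bits → U+C783).

U+C783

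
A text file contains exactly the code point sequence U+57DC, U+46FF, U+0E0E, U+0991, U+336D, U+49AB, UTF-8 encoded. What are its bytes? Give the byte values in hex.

E5 9F 9C E4 9B BF E0 B8 8E E0 A6 91 E3 8D AD E4 A6 AB

U+57DC: 3-byte form → E5 9F 9C.
U+46FF: 3-byte form → E4 9B BF.
U+0E0E: 3-byte form → E0 B8 8E.
U+0991: 3-byte form → E0 A6 91.
U+336D: 3-byte form → E3 8D AD.
U+49AB: 3-byte form → E4 A6 AB.
Concatenated (18 bytes): E5 9F 9C E4 9B BF E0 B8 8E E0 A6 91 E3 8D AD E4 A6 AB.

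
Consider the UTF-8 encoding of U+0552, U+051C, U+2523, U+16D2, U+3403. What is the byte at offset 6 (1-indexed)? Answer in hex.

1-indexed offset 6 is 0-indexed offset 5.
U+0552 → 2-byte form D5 92 at offsets 0–1.
U+051C → 2-byte form D4 9C at offsets 2–3.
U+2523 → 3-byte form E2 94 A3 at offsets 4–6.
Offset 5 falls in char 3's range; it's byte 2 of E2 94 A3 = 0x94.

0x94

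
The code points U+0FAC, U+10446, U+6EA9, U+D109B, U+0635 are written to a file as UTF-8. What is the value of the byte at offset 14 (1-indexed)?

0x9B

1-indexed offset 14 is 0-indexed offset 13.
U+0FAC → 3-byte form E0 BE AC at offsets 0–2.
U+10446 → 4-byte form F0 90 91 86 at offsets 3–6.
U+6EA9 → 3-byte form E6 BA A9 at offsets 7–9.
U+D109B → 4-byte form F3 91 82 9B at offsets 10–13.
Offset 13 falls in char 4's range; it's byte 4 of F3 91 82 9B = 0x9B.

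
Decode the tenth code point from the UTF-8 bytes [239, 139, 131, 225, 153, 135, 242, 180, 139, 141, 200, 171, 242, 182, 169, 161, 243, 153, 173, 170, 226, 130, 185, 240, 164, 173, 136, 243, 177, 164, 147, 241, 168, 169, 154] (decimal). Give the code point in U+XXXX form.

U+68A5A

Offset 0: leading byte 0xEF = 11101111 → 3-byte char #1 = EF 8B 83.
Offset 3: leading byte 0xE1 = 11100001 → 3-byte char #2 = E1 99 87.
Offset 6: leading byte 0xF2 = 11110010 → 4-byte char #3 = F2 B4 8B 8D.
Offset 10: leading byte 0xC8 = 11001000 → 2-byte char #4 = C8 AB.
Offset 12: leading byte 0xF2 = 11110010 → 4-byte char #5 = F2 B6 A9 A1.
Offset 16: leading byte 0xF3 = 11110011 → 4-byte char #6 = F3 99 AD AA.
Offset 20: leading byte 0xE2 = 11100010 → 3-byte char #7 = E2 82 B9.
Offset 23: leading byte 0xF0 = 11110000 → 4-byte char #8 = F0 A4 AD 88.
Offset 27: leading byte 0xF3 = 11110011 → 4-byte char #9 = F3 B1 A4 93.
Offset 31: leading byte 0xF1 = 11110001 → 4-byte char #10 = F1 A8 A9 9A.
Leading byte 0xF1 = 11110001 matches 11110xxx → 4-byte sequence.
Byte 1: 0xF1 = 11110001, payload 001 (3 bits).
Byte 2: 0xA8 = 10101000 (10xxxxxx ✓), payload 101000.
Byte 3: 0xA9 = 10101001 (10xxxxxx ✓), payload 101001.
Byte 4: 0x9A = 10011010 (10xxxxxx ✓), payload 011010.
Concatenate: 001101000101001011010 = 0x68A5A (21 bits → U+68A5A).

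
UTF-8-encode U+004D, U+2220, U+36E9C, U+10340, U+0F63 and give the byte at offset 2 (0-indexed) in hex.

U+004D → 1-byte form 4D at offsets 0–0.
U+2220 → 3-byte form E2 88 A0 at offsets 1–3.
Offset 2 falls in char 2's range; it's byte 2 of E2 88 A0 = 0x88.

0x88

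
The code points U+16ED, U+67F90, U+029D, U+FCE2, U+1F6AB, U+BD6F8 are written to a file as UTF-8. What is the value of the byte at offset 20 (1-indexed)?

1-indexed offset 20 is 0-indexed offset 19.
U+16ED → 3-byte form E1 9B AD at offsets 0–2.
U+67F90 → 4-byte form F1 A7 BE 90 at offsets 3–6.
U+029D → 2-byte form CA 9D at offsets 7–8.
U+FCE2 → 3-byte form EF B3 A2 at offsets 9–11.
U+1F6AB → 4-byte form F0 9F 9A AB at offsets 12–15.
U+BD6F8 → 4-byte form F2 BD 9B B8 at offsets 16–19.
Offset 19 falls in char 6's range; it's byte 4 of F2 BD 9B B8 = 0xB8.

0xB8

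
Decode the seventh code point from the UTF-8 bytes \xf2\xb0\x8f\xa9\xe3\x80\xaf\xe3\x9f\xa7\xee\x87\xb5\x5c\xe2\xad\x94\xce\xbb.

Offset 0: leading byte 0xF2 = 11110010 → 4-byte char #1 = F2 B0 8F A9.
Offset 4: leading byte 0xE3 = 11100011 → 3-byte char #2 = E3 80 AF.
Offset 7: leading byte 0xE3 = 11100011 → 3-byte char #3 = E3 9F A7.
Offset 10: leading byte 0xEE = 11101110 → 3-byte char #4 = EE 87 B5.
Offset 13: leading byte 0x5C = 01011100 → 1-byte char #5 = 5C.
Offset 14: leading byte 0xE2 = 11100010 → 3-byte char #6 = E2 AD 94.
Offset 17: leading byte 0xCE = 11001110 → 2-byte char #7 = CE BB.
Leading byte 0xCE = 11001110 matches 110xxxxx → 2-byte sequence.
Byte 1: 0xCE = 11001110, payload 01110 (5 bits).
Byte 2: 0xBB = 10111011 (10xxxxxx ✓), payload 111011.
Concatenate: 01110111011 = 0x3BB (11 bits → U+03BB).

U+03BB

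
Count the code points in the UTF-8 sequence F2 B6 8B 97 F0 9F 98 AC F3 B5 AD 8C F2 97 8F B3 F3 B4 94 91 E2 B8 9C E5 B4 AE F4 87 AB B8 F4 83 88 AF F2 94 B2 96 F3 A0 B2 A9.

Byte at offset 0: 0xF2 = 11110010 → 4-byte char (#1). Advance 4.
Byte at offset 4: 0xF0 = 11110000 → 4-byte char (#2). Advance 4.
Byte at offset 8: 0xF3 = 11110011 → 4-byte char (#3). Advance 4.
Byte at offset 12: 0xF2 = 11110010 → 4-byte char (#4). Advance 4.
Byte at offset 16: 0xF3 = 11110011 → 4-byte char (#5). Advance 4.
Byte at offset 20: 0xE2 = 11100010 → 3-byte char (#6). Advance 3.
Byte at offset 23: 0xE5 = 11100101 → 3-byte char (#7). Advance 3.
Byte at offset 26: 0xF4 = 11110100 → 4-byte char (#8). Advance 4.
Byte at offset 30: 0xF4 = 11110100 → 4-byte char (#9). Advance 4.
Byte at offset 34: 0xF2 = 11110010 → 4-byte char (#10). Advance 4.
Byte at offset 38: 0xF3 = 11110011 → 4-byte char (#11). Advance 4.
Reached end at offset 42 after 11 code points.

11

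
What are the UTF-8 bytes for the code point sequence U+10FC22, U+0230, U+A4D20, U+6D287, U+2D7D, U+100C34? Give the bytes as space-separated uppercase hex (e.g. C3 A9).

U+10FC22: 4-byte form → F4 8F B0 A2.
U+0230: 2-byte form → C8 B0.
U+A4D20: 4-byte form → F2 A4 B4 A0.
U+6D287: 4-byte form → F1 AD 8A 87.
U+2D7D: 3-byte form → E2 B5 BD.
U+100C34: 4-byte form → F4 80 B0 B4.
Concatenated (21 bytes): F4 8F B0 A2 C8 B0 F2 A4 B4 A0 F1 AD 8A 87 E2 B5 BD F4 80 B0 B4.

F4 8F B0 A2 C8 B0 F2 A4 B4 A0 F1 AD 8A 87 E2 B5 BD F4 80 B0 B4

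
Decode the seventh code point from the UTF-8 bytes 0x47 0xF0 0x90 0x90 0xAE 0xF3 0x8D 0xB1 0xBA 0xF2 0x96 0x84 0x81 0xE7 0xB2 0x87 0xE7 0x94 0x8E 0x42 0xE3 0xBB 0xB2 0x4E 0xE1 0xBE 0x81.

U+0042

Offset 0: leading byte 0x47 = 01000111 → 1-byte char #1 = 47.
Offset 1: leading byte 0xF0 = 11110000 → 4-byte char #2 = F0 90 90 AE.
Offset 5: leading byte 0xF3 = 11110011 → 4-byte char #3 = F3 8D B1 BA.
Offset 9: leading byte 0xF2 = 11110010 → 4-byte char #4 = F2 96 84 81.
Offset 13: leading byte 0xE7 = 11100111 → 3-byte char #5 = E7 B2 87.
Offset 16: leading byte 0xE7 = 11100111 → 3-byte char #6 = E7 94 8E.
Offset 19: leading byte 0x42 = 01000010 → 1-byte char #7 = 42.
Leading byte 0x42 = 01000010 matches 0xxxxxxx → 1-byte sequence.
Byte 1: 0x42 = 01000010, payload 1000010 (7 bits).
Concatenate: 1000010 = 0x42 (7 bits → U+0042).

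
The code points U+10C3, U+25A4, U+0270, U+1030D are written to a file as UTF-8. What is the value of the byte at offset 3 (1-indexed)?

1-indexed offset 3 is 0-indexed offset 2.
U+10C3 → 3-byte form E1 83 83 at offsets 0–2.
Offset 2 falls in char 1's range; it's byte 3 of E1 83 83 = 0x83.

0x83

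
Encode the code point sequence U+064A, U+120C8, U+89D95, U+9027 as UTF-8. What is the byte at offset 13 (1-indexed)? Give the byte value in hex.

0xA7

1-indexed offset 13 is 0-indexed offset 12.
U+064A → 2-byte form D9 8A at offsets 0–1.
U+120C8 → 4-byte form F0 92 83 88 at offsets 2–5.
U+89D95 → 4-byte form F2 89 B6 95 at offsets 6–9.
U+9027 → 3-byte form E9 80 A7 at offsets 10–12.
Offset 12 falls in char 4's range; it's byte 3 of E9 80 A7 = 0xA7.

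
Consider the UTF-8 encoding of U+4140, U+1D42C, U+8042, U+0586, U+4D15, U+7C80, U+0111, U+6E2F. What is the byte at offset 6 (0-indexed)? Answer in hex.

0xAC

U+4140 → 3-byte form E4 85 80 at offsets 0–2.
U+1D42C → 4-byte form F0 9D 90 AC at offsets 3–6.
Offset 6 falls in char 2's range; it's byte 4 of F0 9D 90 AC = 0xAC.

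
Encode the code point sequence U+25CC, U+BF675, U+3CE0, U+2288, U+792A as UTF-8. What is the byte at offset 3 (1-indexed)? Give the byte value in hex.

1-indexed offset 3 is 0-indexed offset 2.
U+25CC → 3-byte form E2 97 8C at offsets 0–2.
Offset 2 falls in char 1's range; it's byte 3 of E2 97 8C = 0x8C.

0x8C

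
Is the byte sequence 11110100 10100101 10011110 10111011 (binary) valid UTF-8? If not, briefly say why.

Leading byte 0xF4 = 11110100 → 4-byte form.
Payload = 0x1257BB, which exceeds U+10FFFF, the maximum Unicode code point. (Leading bytes F5–FF, or F4 followed by ≥ 0x90, are invalid.)

invalid (encodes a value above U+10FFFF)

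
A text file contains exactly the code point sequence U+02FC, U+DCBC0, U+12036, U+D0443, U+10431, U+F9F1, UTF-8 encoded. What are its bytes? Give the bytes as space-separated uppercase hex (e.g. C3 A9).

CB BC F3 9C AF 80 F0 92 80 B6 F3 90 91 83 F0 90 90 B1 EF A7 B1

U+02FC: 2-byte form → CB BC.
U+DCBC0: 4-byte form → F3 9C AF 80.
U+12036: 4-byte form → F0 92 80 B6.
U+D0443: 4-byte form → F3 90 91 83.
U+10431: 4-byte form → F0 90 90 B1.
U+F9F1: 3-byte form → EF A7 B1.
Concatenated (21 bytes): CB BC F3 9C AF 80 F0 92 80 B6 F3 90 91 83 F0 90 90 B1 EF A7 B1.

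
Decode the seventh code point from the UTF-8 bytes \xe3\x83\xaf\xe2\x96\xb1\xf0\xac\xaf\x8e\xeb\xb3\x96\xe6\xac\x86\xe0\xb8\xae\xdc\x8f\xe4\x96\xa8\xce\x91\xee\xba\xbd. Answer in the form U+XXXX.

U+070F

Offset 0: leading byte 0xE3 = 11100011 → 3-byte char #1 = E3 83 AF.
Offset 3: leading byte 0xE2 = 11100010 → 3-byte char #2 = E2 96 B1.
Offset 6: leading byte 0xF0 = 11110000 → 4-byte char #3 = F0 AC AF 8E.
Offset 10: leading byte 0xEB = 11101011 → 3-byte char #4 = EB B3 96.
Offset 13: leading byte 0xE6 = 11100110 → 3-byte char #5 = E6 AC 86.
Offset 16: leading byte 0xE0 = 11100000 → 3-byte char #6 = E0 B8 AE.
Offset 19: leading byte 0xDC = 11011100 → 2-byte char #7 = DC 8F.
Leading byte 0xDC = 11011100 matches 110xxxxx → 2-byte sequence.
Byte 1: 0xDC = 11011100, payload 11100 (5 bits).
Byte 2: 0x8F = 10001111 (10xxxxxx ✓), payload 001111.
Concatenate: 11100001111 = 0x70F (11 bits → U+070F).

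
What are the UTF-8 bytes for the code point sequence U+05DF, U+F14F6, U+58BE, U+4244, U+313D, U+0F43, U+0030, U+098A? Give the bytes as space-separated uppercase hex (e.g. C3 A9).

D7 9F F3 B1 93 B6 E5 A2 BE E4 89 84 E3 84 BD E0 BD 83 30 E0 A6 8A

U+05DF: 2-byte form → D7 9F.
U+F14F6: 4-byte form → F3 B1 93 B6.
U+58BE: 3-byte form → E5 A2 BE.
U+4244: 3-byte form → E4 89 84.
U+313D: 3-byte form → E3 84 BD.
U+0F43: 3-byte form → E0 BD 83.
U+0030: 1-byte form → 30.
U+098A: 3-byte form → E0 A6 8A.
Concatenated (22 bytes): D7 9F F3 B1 93 B6 E5 A2 BE E4 89 84 E3 84 BD E0 BD 83 30 E0 A6 8A.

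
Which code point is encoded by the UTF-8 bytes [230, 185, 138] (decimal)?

Leading byte 0xE6 = 11100110 matches 1110xxxx → 3-byte sequence.
Byte 1: 0xE6 = 11100110, payload 0110 (4 bits).
Byte 2: 0xB9 = 10111001 (10xxxxxx ✓), payload 111001.
Byte 3: 0x8A = 10001010 (10xxxxxx ✓), payload 001010.
Concatenate: 0110111001001010 = 0x6E4A (16 bits → U+6E4A).

U+6E4A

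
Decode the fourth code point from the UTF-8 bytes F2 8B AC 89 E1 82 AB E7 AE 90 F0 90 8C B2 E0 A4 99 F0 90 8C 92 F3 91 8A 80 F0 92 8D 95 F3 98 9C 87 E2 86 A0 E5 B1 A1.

Offset 0: leading byte 0xF2 = 11110010 → 4-byte char #1 = F2 8B AC 89.
Offset 4: leading byte 0xE1 = 11100001 → 3-byte char #2 = E1 82 AB.
Offset 7: leading byte 0xE7 = 11100111 → 3-byte char #3 = E7 AE 90.
Offset 10: leading byte 0xF0 = 11110000 → 4-byte char #4 = F0 90 8C B2.
Leading byte 0xF0 = 11110000 matches 11110xxx → 4-byte sequence.
Byte 1: 0xF0 = 11110000, payload 000 (3 bits).
Byte 2: 0x90 = 10010000 (10xxxxxx ✓), payload 010000.
Byte 3: 0x8C = 10001100 (10xxxxxx ✓), payload 001100.
Byte 4: 0xB2 = 10110010 (10xxxxxx ✓), payload 110010.
Concatenate: 000010000001100110010 = 0x10332 (21 bits → U+10332).

U+10332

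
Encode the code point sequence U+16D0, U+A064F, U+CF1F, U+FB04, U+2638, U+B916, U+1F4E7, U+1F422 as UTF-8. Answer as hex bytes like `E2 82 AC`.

U+16D0: 3-byte form → E1 9B 90.
U+A064F: 4-byte form → F2 A0 99 8F.
U+CF1F: 3-byte form → EC BC 9F.
U+FB04: 3-byte form → EF AC 84.
U+2638: 3-byte form → E2 98 B8.
U+B916: 3-byte form → EB A4 96.
U+1F4E7: 4-byte form → F0 9F 93 A7.
U+1F422: 4-byte form → F0 9F 90 A2.
Concatenated (27 bytes): E1 9B 90 F2 A0 99 8F EC BC 9F EF AC 84 E2 98 B8 EB A4 96 F0 9F 93 A7 F0 9F 90 A2.

E1 9B 90 F2 A0 99 8F EC BC 9F EF AC 84 E2 98 B8 EB A4 96 F0 9F 93 A7 F0 9F 90 A2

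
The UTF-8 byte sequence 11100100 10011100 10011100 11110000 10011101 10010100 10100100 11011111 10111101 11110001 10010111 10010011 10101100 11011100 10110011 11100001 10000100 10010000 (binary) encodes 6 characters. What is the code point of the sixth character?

Offset 0: leading byte 0xE4 = 11100100 → 3-byte char #1 = E4 9C 9C.
Offset 3: leading byte 0xF0 = 11110000 → 4-byte char #2 = F0 9D 94 A4.
Offset 7: leading byte 0xDF = 11011111 → 2-byte char #3 = DF BD.
Offset 9: leading byte 0xF1 = 11110001 → 4-byte char #4 = F1 97 93 AC.
Offset 13: leading byte 0xDC = 11011100 → 2-byte char #5 = DC B3.
Offset 15: leading byte 0xE1 = 11100001 → 3-byte char #6 = E1 84 90.
Leading byte 0xE1 = 11100001 matches 1110xxxx → 3-byte sequence.
Byte 1: 0xE1 = 11100001, payload 0001 (4 bits).
Byte 2: 0x84 = 10000100 (10xxxxxx ✓), payload 000100.
Byte 3: 0x90 = 10010000 (10xxxxxx ✓), payload 010000.
Concatenate: 0001000100010000 = 0x1110 (16 bits → U+1110).

U+1110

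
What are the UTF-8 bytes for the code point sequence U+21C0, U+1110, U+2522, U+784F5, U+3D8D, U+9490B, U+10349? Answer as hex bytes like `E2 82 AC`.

E2 87 80 E1 84 90 E2 94 A2 F1 B8 93 B5 E3 B6 8D F2 94 A4 8B F0 90 8D 89

U+21C0: 3-byte form → E2 87 80.
U+1110: 3-byte form → E1 84 90.
U+2522: 3-byte form → E2 94 A2.
U+784F5: 4-byte form → F1 B8 93 B5.
U+3D8D: 3-byte form → E3 B6 8D.
U+9490B: 4-byte form → F2 94 A4 8B.
U+10349: 4-byte form → F0 90 8D 89.
Concatenated (24 bytes): E2 87 80 E1 84 90 E2 94 A2 F1 B8 93 B5 E3 B6 8D F2 94 A4 8B F0 90 8D 89.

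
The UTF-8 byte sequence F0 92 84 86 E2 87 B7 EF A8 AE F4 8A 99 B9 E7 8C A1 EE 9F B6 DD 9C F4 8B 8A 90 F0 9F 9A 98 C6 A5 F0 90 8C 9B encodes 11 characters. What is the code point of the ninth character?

Offset 0: leading byte 0xF0 = 11110000 → 4-byte char #1 = F0 92 84 86.
Offset 4: leading byte 0xE2 = 11100010 → 3-byte char #2 = E2 87 B7.
Offset 7: leading byte 0xEF = 11101111 → 3-byte char #3 = EF A8 AE.
Offset 10: leading byte 0xF4 = 11110100 → 4-byte char #4 = F4 8A 99 B9.
Offset 14: leading byte 0xE7 = 11100111 → 3-byte char #5 = E7 8C A1.
Offset 17: leading byte 0xEE = 11101110 → 3-byte char #6 = EE 9F B6.
Offset 20: leading byte 0xDD = 11011101 → 2-byte char #7 = DD 9C.
Offset 22: leading byte 0xF4 = 11110100 → 4-byte char #8 = F4 8B 8A 90.
Offset 26: leading byte 0xF0 = 11110000 → 4-byte char #9 = F0 9F 9A 98.
Leading byte 0xF0 = 11110000 matches 11110xxx → 4-byte sequence.
Byte 1: 0xF0 = 11110000, payload 000 (3 bits).
Byte 2: 0x9F = 10011111 (10xxxxxx ✓), payload 011111.
Byte 3: 0x9A = 10011010 (10xxxxxx ✓), payload 011010.
Byte 4: 0x98 = 10011000 (10xxxxxx ✓), payload 011000.
Concatenate: 000011111011010011000 = 0x1F698 (21 bits → U+1F698).

U+1F698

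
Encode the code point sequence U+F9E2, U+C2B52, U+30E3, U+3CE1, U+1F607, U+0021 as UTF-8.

EF A7 A2 F3 82 AD 92 E3 83 A3 E3 B3 A1 F0 9F 98 87 21

U+F9E2: 3-byte form → EF A7 A2.
U+C2B52: 4-byte form → F3 82 AD 92.
U+30E3: 3-byte form → E3 83 A3.
U+3CE1: 3-byte form → E3 B3 A1.
U+1F607: 4-byte form → F0 9F 98 87.
U+0021: 1-byte form → 21.
Concatenated (18 bytes): EF A7 A2 F3 82 AD 92 E3 83 A3 E3 B3 A1 F0 9F 98 87 21.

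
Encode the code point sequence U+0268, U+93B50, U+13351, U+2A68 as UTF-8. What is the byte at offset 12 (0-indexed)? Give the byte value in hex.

0xA8

U+0268 → 2-byte form C9 A8 at offsets 0–1.
U+93B50 → 4-byte form F2 93 AD 90 at offsets 2–5.
U+13351 → 4-byte form F0 93 8D 91 at offsets 6–9.
U+2A68 → 3-byte form E2 A9 A8 at offsets 10–12.
Offset 12 falls in char 4's range; it's byte 3 of E2 A9 A8 = 0xA8.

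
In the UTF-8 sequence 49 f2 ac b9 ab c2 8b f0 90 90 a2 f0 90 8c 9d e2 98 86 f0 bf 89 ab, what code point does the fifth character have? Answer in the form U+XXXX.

U+1031D

Offset 0: leading byte 0x49 = 01001001 → 1-byte char #1 = 49.
Offset 1: leading byte 0xF2 = 11110010 → 4-byte char #2 = F2 AC B9 AB.
Offset 5: leading byte 0xC2 = 11000010 → 2-byte char #3 = C2 8B.
Offset 7: leading byte 0xF0 = 11110000 → 4-byte char #4 = F0 90 90 A2.
Offset 11: leading byte 0xF0 = 11110000 → 4-byte char #5 = F0 90 8C 9D.
Leading byte 0xF0 = 11110000 matches 11110xxx → 4-byte sequence.
Byte 1: 0xF0 = 11110000, payload 000 (3 bits).
Byte 2: 0x90 = 10010000 (10xxxxxx ✓), payload 010000.
Byte 3: 0x8C = 10001100 (10xxxxxx ✓), payload 001100.
Byte 4: 0x9D = 10011101 (10xxxxxx ✓), payload 011101.
Concatenate: 000010000001100011101 = 0x1031D (21 bits → U+1031D).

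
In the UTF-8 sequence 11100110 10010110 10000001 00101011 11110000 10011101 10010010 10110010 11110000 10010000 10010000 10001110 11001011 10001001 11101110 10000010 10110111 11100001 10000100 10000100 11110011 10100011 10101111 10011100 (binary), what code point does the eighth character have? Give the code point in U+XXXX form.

U+E3BDC

Offset 0: leading byte 0xE6 = 11100110 → 3-byte char #1 = E6 96 81.
Offset 3: leading byte 0x2B = 00101011 → 1-byte char #2 = 2B.
Offset 4: leading byte 0xF0 = 11110000 → 4-byte char #3 = F0 9D 92 B2.
Offset 8: leading byte 0xF0 = 11110000 → 4-byte char #4 = F0 90 90 8E.
Offset 12: leading byte 0xCB = 11001011 → 2-byte char #5 = CB 89.
Offset 14: leading byte 0xEE = 11101110 → 3-byte char #6 = EE 82 B7.
Offset 17: leading byte 0xE1 = 11100001 → 3-byte char #7 = E1 84 84.
Offset 20: leading byte 0xF3 = 11110011 → 4-byte char #8 = F3 A3 AF 9C.
Leading byte 0xF3 = 11110011 matches 11110xxx → 4-byte sequence.
Byte 1: 0xF3 = 11110011, payload 011 (3 bits).
Byte 2: 0xA3 = 10100011 (10xxxxxx ✓), payload 100011.
Byte 3: 0xAF = 10101111 (10xxxxxx ✓), payload 101111.
Byte 4: 0x9C = 10011100 (10xxxxxx ✓), payload 011100.
Concatenate: 011100011101111011100 = 0xE3BDC (21 bits → U+E3BDC).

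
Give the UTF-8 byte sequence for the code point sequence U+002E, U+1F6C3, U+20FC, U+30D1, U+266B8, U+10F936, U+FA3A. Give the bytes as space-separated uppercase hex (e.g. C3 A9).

U+002E: 1-byte form → 2E.
U+1F6C3: 4-byte form → F0 9F 9B 83.
U+20FC: 3-byte form → E2 83 BC.
U+30D1: 3-byte form → E3 83 91.
U+266B8: 4-byte form → F0 A6 9A B8.
U+10F936: 4-byte form → F4 8F A4 B6.
U+FA3A: 3-byte form → EF A8 BA.
Concatenated (22 bytes): 2E F0 9F 9B 83 E2 83 BC E3 83 91 F0 A6 9A B8 F4 8F A4 B6 EF A8 BA.

2E F0 9F 9B 83 E2 83 BC E3 83 91 F0 A6 9A B8 F4 8F A4 B6 EF A8 BA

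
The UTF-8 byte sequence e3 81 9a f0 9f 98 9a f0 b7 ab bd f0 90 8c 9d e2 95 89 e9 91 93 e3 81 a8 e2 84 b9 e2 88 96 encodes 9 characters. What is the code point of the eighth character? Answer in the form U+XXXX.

U+2139

Offset 0: leading byte 0xE3 = 11100011 → 3-byte char #1 = E3 81 9A.
Offset 3: leading byte 0xF0 = 11110000 → 4-byte char #2 = F0 9F 98 9A.
Offset 7: leading byte 0xF0 = 11110000 → 4-byte char #3 = F0 B7 AB BD.
Offset 11: leading byte 0xF0 = 11110000 → 4-byte char #4 = F0 90 8C 9D.
Offset 15: leading byte 0xE2 = 11100010 → 3-byte char #5 = E2 95 89.
Offset 18: leading byte 0xE9 = 11101001 → 3-byte char #6 = E9 91 93.
Offset 21: leading byte 0xE3 = 11100011 → 3-byte char #7 = E3 81 A8.
Offset 24: leading byte 0xE2 = 11100010 → 3-byte char #8 = E2 84 B9.
Leading byte 0xE2 = 11100010 matches 1110xxxx → 3-byte sequence.
Byte 1: 0xE2 = 11100010, payload 0010 (4 bits).
Byte 2: 0x84 = 10000100 (10xxxxxx ✓), payload 000100.
Byte 3: 0xB9 = 10111001 (10xxxxxx ✓), payload 111001.
Concatenate: 0010000100111001 = 0x2139 (16 bits → U+2139).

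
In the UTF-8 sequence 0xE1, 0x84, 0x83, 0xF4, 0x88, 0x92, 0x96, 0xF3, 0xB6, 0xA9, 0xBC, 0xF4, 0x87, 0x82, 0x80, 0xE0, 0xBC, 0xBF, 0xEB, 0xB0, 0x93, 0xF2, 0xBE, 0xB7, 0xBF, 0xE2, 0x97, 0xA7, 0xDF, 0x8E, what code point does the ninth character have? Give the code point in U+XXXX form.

U+07CE

Offset 0: leading byte 0xE1 = 11100001 → 3-byte char #1 = E1 84 83.
Offset 3: leading byte 0xF4 = 11110100 → 4-byte char #2 = F4 88 92 96.
Offset 7: leading byte 0xF3 = 11110011 → 4-byte char #3 = F3 B6 A9 BC.
Offset 11: leading byte 0xF4 = 11110100 → 4-byte char #4 = F4 87 82 80.
Offset 15: leading byte 0xE0 = 11100000 → 3-byte char #5 = E0 BC BF.
Offset 18: leading byte 0xEB = 11101011 → 3-byte char #6 = EB B0 93.
Offset 21: leading byte 0xF2 = 11110010 → 4-byte char #7 = F2 BE B7 BF.
Offset 25: leading byte 0xE2 = 11100010 → 3-byte char #8 = E2 97 A7.
Offset 28: leading byte 0xDF = 11011111 → 2-byte char #9 = DF 8E.
Leading byte 0xDF = 11011111 matches 110xxxxx → 2-byte sequence.
Byte 1: 0xDF = 11011111, payload 11111 (5 bits).
Byte 2: 0x8E = 10001110 (10xxxxxx ✓), payload 001110.
Concatenate: 11111001110 = 0x7CE (11 bits → U+07CE).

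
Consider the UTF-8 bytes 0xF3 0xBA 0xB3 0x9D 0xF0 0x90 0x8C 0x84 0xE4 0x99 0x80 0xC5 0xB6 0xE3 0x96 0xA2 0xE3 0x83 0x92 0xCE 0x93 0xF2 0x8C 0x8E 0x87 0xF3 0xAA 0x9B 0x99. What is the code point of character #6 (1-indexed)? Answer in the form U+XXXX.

U+30D2

Offset 0: leading byte 0xF3 = 11110011 → 4-byte char #1 = F3 BA B3 9D.
Offset 4: leading byte 0xF0 = 11110000 → 4-byte char #2 = F0 90 8C 84.
Offset 8: leading byte 0xE4 = 11100100 → 3-byte char #3 = E4 99 80.
Offset 11: leading byte 0xC5 = 11000101 → 2-byte char #4 = C5 B6.
Offset 13: leading byte 0xE3 = 11100011 → 3-byte char #5 = E3 96 A2.
Offset 16: leading byte 0xE3 = 11100011 → 3-byte char #6 = E3 83 92.
Leading byte 0xE3 = 11100011 matches 1110xxxx → 3-byte sequence.
Byte 1: 0xE3 = 11100011, payload 0011 (4 bits).
Byte 2: 0x83 = 10000011 (10xxxxxx ✓), payload 000011.
Byte 3: 0x92 = 10010010 (10xxxxxx ✓), payload 010010.
Concatenate: 0011000011010010 = 0x30D2 (16 bits → U+30D2).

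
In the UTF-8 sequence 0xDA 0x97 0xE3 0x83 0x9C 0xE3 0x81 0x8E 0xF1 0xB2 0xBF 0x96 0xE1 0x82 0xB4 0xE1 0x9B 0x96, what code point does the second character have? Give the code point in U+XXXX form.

Offset 0: leading byte 0xDA = 11011010 → 2-byte char #1 = DA 97.
Offset 2: leading byte 0xE3 = 11100011 → 3-byte char #2 = E3 83 9C.
Leading byte 0xE3 = 11100011 matches 1110xxxx → 3-byte sequence.
Byte 1: 0xE3 = 11100011, payload 0011 (4 bits).
Byte 2: 0x83 = 10000011 (10xxxxxx ✓), payload 000011.
Byte 3: 0x9C = 10011100 (10xxxxxx ✓), payload 011100.
Concatenate: 0011000011011100 = 0x30DC (16 bits → U+30DC).

U+30DC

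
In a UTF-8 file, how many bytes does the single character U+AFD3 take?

3

U+AFD3 = 0xAFD3. UTF-8 uses 1 byte below 0x80, 2 below 0x800, 3 below 0x10000, 4 up to 0x10FFFF. 0xAFD3 is in U+0800–U+FFFF → 3 bytes.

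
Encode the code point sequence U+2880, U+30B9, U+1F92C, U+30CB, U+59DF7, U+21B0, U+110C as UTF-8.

E2 A2 80 E3 82 B9 F0 9F A4 AC E3 83 8B F1 99 B7 B7 E2 86 B0 E1 84 8C

U+2880: 3-byte form → E2 A2 80.
U+30B9: 3-byte form → E3 82 B9.
U+1F92C: 4-byte form → F0 9F A4 AC.
U+30CB: 3-byte form → E3 83 8B.
U+59DF7: 4-byte form → F1 99 B7 B7.
U+21B0: 3-byte form → E2 86 B0.
U+110C: 3-byte form → E1 84 8C.
Concatenated (23 bytes): E2 A2 80 E3 82 B9 F0 9F A4 AC E3 83 8B F1 99 B7 B7 E2 86 B0 E1 84 8C.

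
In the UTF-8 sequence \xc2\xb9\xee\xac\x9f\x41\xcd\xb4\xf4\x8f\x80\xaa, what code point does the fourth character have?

U+0374

Offset 0: leading byte 0xC2 = 11000010 → 2-byte char #1 = C2 B9.
Offset 2: leading byte 0xEE = 11101110 → 3-byte char #2 = EE AC 9F.
Offset 5: leading byte 0x41 = 01000001 → 1-byte char #3 = 41.
Offset 6: leading byte 0xCD = 11001101 → 2-byte char #4 = CD B4.
Leading byte 0xCD = 11001101 matches 110xxxxx → 2-byte sequence.
Byte 1: 0xCD = 11001101, payload 01101 (5 bits).
Byte 2: 0xB4 = 10110100 (10xxxxxx ✓), payload 110100.
Concatenate: 01101110100 = 0x374 (11 bits → U+0374).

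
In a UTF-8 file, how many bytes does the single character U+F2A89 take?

4

U+F2A89 = 0xF2A89. UTF-8 uses 1 byte below 0x80, 2 below 0x800, 3 below 0x10000, 4 up to 0x10FFFF. 0xF2A89 is in U+10000–U+10FFFF → 4 bytes.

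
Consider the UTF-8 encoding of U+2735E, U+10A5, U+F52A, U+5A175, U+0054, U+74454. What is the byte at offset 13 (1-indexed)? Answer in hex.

0x85

1-indexed offset 13 is 0-indexed offset 12.
U+2735E → 4-byte form F0 A7 8D 9E at offsets 0–3.
U+10A5 → 3-byte form E1 82 A5 at offsets 4–6.
U+F52A → 3-byte form EF 94 AA at offsets 7–9.
U+5A175 → 4-byte form F1 9A 85 B5 at offsets 10–13.
Offset 12 falls in char 4's range; it's byte 3 of F1 9A 85 B5 = 0x85.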